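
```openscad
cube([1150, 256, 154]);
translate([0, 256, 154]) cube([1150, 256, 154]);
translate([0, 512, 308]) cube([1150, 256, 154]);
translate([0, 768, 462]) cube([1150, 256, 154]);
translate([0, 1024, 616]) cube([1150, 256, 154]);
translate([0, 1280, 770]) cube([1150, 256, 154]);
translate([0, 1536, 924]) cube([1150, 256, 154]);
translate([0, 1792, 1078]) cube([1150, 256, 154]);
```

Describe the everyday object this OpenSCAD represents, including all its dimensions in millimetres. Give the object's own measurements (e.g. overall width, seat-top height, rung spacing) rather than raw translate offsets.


A straight staircase of 8 solid steps. Each step is 1150 mm wide (x), 256 mm deep (y, the going) and 154 mm tall (the rise). The first step rests on the floor; each subsequent step sits one going further in +y and one rise higher in +z, directly behind and above the previous step with no overlap.


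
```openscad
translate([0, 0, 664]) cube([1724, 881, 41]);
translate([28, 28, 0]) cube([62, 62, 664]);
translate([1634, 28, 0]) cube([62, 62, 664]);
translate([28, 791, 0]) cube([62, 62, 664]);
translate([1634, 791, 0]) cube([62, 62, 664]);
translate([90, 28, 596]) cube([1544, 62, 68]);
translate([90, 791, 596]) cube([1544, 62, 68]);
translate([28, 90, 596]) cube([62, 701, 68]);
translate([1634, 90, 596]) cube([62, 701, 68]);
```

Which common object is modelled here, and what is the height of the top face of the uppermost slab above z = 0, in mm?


A table. The table height is 705 mm.

A 1724×881×41 slab sits at z = 664 on four 62 mm square posts — a table. The top surface is at 664 + 41 = 705 mm.


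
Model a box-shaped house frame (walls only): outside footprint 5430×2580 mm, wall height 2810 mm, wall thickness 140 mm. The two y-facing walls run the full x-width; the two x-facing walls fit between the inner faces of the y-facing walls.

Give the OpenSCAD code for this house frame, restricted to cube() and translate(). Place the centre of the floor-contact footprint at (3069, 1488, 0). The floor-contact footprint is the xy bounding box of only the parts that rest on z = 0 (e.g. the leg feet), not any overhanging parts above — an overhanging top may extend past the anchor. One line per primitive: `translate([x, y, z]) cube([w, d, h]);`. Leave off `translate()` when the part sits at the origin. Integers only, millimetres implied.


translate([354, 198, 0]) cube([5430, 140, 2810]);
translate([354, 2638, 0]) cube([5430, 140, 2810]);
translate([354, 338, 0]) cube([140, 2300, 2810]);
translate([5644, 338, 0]) cube([140, 2300, 2810]);


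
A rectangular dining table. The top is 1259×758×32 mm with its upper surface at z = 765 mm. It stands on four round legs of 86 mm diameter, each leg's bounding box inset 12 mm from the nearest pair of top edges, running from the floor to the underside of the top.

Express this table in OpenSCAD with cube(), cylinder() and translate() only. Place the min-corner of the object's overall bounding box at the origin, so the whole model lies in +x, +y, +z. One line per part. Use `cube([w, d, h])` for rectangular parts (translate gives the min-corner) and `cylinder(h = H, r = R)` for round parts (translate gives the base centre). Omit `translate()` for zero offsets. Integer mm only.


translate([0, 0, 733]) cube([1259, 758, 32]);
translate([55, 55, 0]) cylinder(h = 733, r = 43);
translate([1204, 55, 0]) cylinder(h = 733, r = 43);
translate([55, 703, 0]) cylinder(h = 733, r = 43);
translate([1204, 703, 0]) cylinder(h = 733, r = 43);


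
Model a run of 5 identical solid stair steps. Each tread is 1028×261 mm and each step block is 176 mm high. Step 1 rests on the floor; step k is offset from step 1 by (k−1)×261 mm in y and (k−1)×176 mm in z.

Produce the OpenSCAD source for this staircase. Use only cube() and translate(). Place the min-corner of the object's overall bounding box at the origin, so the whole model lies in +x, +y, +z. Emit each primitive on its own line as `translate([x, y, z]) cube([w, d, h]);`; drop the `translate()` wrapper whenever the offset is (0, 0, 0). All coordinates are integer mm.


cube([1028, 261, 176]);
translate([0, 261, 176]) cube([1028, 261, 176]);
translate([0, 522, 352]) cube([1028, 261, 176]);
translate([0, 783, 528]) cube([1028, 261, 176]);
translate([0, 1044, 704]) cube([1028, 261, 176]);


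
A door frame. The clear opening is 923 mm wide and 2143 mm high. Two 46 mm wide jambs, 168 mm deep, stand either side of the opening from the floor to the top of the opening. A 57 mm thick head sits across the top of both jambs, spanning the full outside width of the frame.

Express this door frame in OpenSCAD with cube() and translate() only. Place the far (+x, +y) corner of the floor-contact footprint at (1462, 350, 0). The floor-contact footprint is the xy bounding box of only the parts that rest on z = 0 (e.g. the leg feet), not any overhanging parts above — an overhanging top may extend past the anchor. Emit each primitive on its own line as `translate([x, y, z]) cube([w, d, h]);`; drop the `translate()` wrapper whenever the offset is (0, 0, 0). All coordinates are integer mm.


translate([447, 182, 0]) cube([46, 168, 2143]);
translate([1416, 182, 0]) cube([46, 168, 2143]);
translate([447, 182, 2143]) cube([1015, 168, 57]);


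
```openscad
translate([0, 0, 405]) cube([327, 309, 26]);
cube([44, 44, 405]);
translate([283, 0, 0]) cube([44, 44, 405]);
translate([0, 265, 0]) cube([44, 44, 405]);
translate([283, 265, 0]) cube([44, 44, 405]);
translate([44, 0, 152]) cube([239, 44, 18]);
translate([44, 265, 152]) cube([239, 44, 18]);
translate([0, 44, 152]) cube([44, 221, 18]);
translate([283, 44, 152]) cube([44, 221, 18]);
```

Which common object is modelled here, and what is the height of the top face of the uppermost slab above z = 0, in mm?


A stool. The seat height is 431 mm.

A 327×309×26 slab at z = 405 on four corner posts — a stool. The seat top is 405 + 26 = 431 mm.


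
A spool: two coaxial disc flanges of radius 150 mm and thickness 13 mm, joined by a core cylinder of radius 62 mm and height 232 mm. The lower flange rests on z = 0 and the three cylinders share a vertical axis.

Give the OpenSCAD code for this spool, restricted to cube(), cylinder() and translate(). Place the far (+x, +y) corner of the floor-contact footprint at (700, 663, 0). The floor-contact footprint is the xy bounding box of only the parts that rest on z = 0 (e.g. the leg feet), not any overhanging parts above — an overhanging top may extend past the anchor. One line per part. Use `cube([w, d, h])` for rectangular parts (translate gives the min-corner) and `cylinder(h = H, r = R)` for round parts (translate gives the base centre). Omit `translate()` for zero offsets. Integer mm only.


translate([550, 513, 0]) cylinder(h = 13, r = 150);
translate([550, 513, 13]) cylinder(h = 232, r = 62);
translate([550, 513, 245]) cylinder(h = 13, r = 150);


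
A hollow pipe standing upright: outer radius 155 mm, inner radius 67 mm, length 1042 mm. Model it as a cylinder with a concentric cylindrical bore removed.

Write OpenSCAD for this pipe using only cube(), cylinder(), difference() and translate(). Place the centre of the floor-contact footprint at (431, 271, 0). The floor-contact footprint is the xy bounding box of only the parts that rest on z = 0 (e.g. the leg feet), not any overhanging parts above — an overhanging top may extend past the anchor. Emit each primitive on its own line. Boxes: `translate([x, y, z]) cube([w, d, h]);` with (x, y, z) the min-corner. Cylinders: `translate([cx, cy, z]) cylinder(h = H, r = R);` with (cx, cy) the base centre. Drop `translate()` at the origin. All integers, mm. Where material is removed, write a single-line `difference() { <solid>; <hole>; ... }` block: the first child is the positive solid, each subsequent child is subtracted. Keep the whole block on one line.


difference() { translate([431, 271, 0]) cylinder(h = 1042, r = 155); translate([431, 271, 0]) cylinder(h = 1042, r = 67); }


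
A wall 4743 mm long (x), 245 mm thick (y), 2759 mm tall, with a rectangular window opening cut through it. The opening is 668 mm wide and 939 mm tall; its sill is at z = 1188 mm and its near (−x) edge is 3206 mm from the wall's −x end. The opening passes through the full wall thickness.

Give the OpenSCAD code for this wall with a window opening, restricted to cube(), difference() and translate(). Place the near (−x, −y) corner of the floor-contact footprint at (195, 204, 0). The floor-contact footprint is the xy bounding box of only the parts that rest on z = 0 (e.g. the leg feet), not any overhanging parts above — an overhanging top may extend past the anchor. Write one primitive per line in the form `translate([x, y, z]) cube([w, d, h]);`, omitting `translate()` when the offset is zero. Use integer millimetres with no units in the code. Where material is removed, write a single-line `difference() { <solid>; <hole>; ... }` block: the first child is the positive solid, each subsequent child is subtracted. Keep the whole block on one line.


difference() { translate([195, 204, 0]) cube([4743, 245, 2759]); translate([3401, 204, 1188]) cube([668, 245, 939]); }


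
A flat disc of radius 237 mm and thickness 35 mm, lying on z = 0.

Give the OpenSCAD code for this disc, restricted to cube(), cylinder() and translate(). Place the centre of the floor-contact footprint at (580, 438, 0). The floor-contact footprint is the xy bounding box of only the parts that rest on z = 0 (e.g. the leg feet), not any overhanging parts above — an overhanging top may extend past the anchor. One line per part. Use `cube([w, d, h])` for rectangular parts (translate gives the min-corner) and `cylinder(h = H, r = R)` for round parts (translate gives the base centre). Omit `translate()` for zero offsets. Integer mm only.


translate([580, 438, 0]) cylinder(h = 35, r = 237);


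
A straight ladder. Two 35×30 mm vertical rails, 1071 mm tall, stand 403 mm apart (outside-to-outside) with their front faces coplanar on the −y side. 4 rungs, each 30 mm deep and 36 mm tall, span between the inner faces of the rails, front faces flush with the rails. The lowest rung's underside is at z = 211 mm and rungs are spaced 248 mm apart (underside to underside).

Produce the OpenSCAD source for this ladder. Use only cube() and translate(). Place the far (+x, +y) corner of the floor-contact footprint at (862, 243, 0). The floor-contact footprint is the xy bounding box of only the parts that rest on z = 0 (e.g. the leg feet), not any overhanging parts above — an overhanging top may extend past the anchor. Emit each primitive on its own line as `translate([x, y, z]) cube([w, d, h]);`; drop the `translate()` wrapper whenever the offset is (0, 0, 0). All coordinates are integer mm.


translate([459, 213, 0]) cube([35, 30, 1071]);
translate([827, 213, 0]) cube([35, 30, 1071]);
translate([494, 213, 211]) cube([333, 30, 36]);
translate([494, 213, 459]) cube([333, 30, 36]);
translate([494, 213, 707]) cube([333, 30, 36]);
translate([494, 213, 955]) cube([333, 30, 36]);


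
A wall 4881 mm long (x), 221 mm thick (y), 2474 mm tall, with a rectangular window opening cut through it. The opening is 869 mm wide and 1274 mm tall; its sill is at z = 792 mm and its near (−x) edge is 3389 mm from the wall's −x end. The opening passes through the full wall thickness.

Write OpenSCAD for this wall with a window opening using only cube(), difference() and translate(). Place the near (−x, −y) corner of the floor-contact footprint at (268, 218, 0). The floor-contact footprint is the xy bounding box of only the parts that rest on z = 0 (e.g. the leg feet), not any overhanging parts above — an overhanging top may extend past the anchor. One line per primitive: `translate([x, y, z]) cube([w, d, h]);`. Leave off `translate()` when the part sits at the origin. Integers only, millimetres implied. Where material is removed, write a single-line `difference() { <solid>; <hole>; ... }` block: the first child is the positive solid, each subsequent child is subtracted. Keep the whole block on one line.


difference() { translate([268, 218, 0]) cube([4881, 221, 2474]); translate([3657, 218, 792]) cube([869, 221, 1274]); }


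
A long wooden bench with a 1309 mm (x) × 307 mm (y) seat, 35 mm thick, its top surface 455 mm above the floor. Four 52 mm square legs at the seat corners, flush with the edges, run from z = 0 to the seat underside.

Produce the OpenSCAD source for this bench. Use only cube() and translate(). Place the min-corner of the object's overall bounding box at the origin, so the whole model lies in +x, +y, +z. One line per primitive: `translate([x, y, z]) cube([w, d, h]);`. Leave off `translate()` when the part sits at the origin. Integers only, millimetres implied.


translate([0, 0, 420]) cube([1309, 307, 35]);
cube([52, 52, 420]);
translate([0, 255, 0]) cube([52, 52, 420]);
translate([1257, 0, 0]) cube([52, 52, 420]);
translate([1257, 255, 0]) cube([52, 52, 420]);


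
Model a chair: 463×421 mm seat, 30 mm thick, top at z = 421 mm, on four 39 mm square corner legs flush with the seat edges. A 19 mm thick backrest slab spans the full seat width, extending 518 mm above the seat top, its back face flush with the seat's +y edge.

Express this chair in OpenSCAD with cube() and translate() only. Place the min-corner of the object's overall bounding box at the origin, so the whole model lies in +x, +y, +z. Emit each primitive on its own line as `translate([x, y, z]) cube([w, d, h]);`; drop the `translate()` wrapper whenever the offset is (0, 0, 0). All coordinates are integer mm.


translate([0, 0, 391]) cube([463, 421, 30]);
cube([39, 39, 391]);
translate([424, 0, 0]) cube([39, 39, 391]);
translate([0, 382, 0]) cube([39, 39, 391]);
translate([424, 382, 0]) cube([39, 39, 391]);
translate([0, 402, 421]) cube([463, 19, 518]);


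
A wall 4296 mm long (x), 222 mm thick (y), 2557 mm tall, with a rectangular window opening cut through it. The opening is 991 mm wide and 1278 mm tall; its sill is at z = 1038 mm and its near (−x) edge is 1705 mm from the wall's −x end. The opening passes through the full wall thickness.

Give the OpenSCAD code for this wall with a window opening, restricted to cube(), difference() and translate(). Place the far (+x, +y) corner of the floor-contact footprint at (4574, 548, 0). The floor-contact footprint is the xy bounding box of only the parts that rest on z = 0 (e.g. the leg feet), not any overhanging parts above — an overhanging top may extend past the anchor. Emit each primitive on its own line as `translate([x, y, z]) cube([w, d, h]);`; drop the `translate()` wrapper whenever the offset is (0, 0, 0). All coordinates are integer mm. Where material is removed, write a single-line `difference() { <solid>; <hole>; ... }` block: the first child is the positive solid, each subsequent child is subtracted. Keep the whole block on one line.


difference() { translate([278, 326, 0]) cube([4296, 222, 2557]); translate([1983, 326, 1038]) cube([991, 222, 1278]); }


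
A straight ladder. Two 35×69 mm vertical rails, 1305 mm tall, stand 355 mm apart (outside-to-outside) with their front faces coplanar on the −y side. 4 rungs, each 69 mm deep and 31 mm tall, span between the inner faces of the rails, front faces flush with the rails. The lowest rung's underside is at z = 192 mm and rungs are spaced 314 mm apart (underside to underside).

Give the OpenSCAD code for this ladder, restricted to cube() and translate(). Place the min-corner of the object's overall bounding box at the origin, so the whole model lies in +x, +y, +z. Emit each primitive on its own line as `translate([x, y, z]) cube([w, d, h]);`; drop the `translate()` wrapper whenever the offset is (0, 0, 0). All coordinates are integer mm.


// rung span = 355 - 2*35 = 285
// rung[k] z = 192 + k*314
cube([35, 69, 1305]);
translate([320, 0, 0]) cube([35, 69, 1305]);
translate([35, 0, 192]) cube([285, 69, 31]);
translate([35, 0, 506]) cube([285, 69, 31]);
translate([35, 0, 820]) cube([285, 69, 31]);
translate([35, 0, 1134]) cube([285, 69, 31]);


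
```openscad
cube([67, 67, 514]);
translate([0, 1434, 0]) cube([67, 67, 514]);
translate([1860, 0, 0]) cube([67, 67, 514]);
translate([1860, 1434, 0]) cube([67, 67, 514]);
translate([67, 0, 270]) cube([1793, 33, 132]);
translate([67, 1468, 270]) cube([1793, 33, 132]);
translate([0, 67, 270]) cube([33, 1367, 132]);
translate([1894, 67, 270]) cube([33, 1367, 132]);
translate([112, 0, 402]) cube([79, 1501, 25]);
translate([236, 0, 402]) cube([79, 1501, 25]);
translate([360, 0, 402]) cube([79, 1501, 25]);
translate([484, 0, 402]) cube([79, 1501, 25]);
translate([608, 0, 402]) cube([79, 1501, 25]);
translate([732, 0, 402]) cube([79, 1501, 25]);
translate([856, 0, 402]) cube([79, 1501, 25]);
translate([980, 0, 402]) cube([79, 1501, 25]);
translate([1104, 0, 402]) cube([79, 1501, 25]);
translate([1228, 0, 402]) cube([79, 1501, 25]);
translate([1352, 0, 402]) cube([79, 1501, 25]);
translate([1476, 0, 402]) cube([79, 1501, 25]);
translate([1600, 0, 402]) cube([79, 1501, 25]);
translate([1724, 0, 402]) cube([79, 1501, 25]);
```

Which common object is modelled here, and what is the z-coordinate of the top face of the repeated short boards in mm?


A bed frame. The slat-top height is 427 mm.

Four posts, four rails, and a row of slats — a bed frame. Slats sit on the rails at z = 270 + 132 = 402; with slat thickness 25, the top is 427 mm.


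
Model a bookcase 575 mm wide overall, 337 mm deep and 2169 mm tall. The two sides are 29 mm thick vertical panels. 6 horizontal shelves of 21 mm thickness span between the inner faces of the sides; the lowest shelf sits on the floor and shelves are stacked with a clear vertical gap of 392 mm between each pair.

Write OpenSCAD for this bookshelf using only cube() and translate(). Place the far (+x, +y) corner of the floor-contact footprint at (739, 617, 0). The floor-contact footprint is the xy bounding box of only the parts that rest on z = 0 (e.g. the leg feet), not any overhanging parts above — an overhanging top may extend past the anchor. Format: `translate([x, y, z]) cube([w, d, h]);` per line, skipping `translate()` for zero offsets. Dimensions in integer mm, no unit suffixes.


translate([164, 280, 0]) cube([29, 337, 2169]);
translate([710, 280, 0]) cube([29, 337, 2169]);
translate([193, 280, 0]) cube([517, 337, 21]);
translate([193, 280, 413]) cube([517, 337, 21]);
translate([193, 280, 826]) cube([517, 337, 21]);
translate([193, 280, 1239]) cube([517, 337, 21]);
translate([193, 280, 1652]) cube([517, 337, 21]);
translate([193, 280, 2065]) cube([517, 337, 21]);


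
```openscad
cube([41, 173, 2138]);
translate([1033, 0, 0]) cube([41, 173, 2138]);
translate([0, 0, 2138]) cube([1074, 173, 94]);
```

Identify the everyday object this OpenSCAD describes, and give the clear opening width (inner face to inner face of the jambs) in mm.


A door frame. The clear opening width is 992 mm.

Two 2138 mm tall posts with a header on top — a door frame. The left jamb is 41 mm wide at x = 0; the right jamb starts at x = 1033. The clear opening is 1033 − 41 = 992 mm.


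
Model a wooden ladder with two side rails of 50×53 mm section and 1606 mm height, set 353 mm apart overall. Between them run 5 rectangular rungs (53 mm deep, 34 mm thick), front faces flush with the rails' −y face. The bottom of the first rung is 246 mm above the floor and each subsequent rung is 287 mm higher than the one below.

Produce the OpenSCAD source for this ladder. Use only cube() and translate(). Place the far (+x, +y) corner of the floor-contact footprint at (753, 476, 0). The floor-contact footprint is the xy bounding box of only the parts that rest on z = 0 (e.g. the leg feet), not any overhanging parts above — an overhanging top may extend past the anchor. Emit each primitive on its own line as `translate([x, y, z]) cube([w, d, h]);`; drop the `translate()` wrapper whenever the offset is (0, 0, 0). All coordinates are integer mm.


translate([400, 423, 0]) cube([50, 53, 1606]);
translate([703, 423, 0]) cube([50, 53, 1606]);
translate([450, 423, 246]) cube([253, 53, 34]);
translate([450, 423, 533]) cube([253, 53, 34]);
translate([450, 423, 820]) cube([253, 53, 34]);
translate([450, 423, 1107]) cube([253, 53, 34]);
translate([450, 423, 1394]) cube([253, 53, 34]);


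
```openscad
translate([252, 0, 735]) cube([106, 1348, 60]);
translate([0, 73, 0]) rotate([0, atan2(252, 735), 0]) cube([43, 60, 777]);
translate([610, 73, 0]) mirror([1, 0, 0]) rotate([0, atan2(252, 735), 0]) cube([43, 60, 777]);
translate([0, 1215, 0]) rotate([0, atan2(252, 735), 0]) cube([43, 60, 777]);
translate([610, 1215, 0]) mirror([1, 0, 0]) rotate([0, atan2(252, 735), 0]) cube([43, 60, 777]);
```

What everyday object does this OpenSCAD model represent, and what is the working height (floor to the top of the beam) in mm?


A sawhorse. The overall height is 795 mm.

A beam across two mirrored pairs of raked legs — a sawhorse. The beam's underside is at z = 735 (matching the legs' vertical rise in atan2(252, 735)) and the beam is 60 mm tall, so its top is at 735 + 60 = 795 mm. The raked legs top out at the beam's underside, so that is the highest point.


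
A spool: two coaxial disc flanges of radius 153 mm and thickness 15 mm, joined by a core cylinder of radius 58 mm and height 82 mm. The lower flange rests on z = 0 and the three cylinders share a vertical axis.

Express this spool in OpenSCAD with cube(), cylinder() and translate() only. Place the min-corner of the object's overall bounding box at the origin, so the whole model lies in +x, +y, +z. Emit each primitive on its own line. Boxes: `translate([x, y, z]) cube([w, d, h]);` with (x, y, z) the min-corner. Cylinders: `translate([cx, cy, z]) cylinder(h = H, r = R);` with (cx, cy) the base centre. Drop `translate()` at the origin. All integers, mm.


translate([153, 153, 0]) cylinder(h = 15, r = 153);
translate([153, 153, 15]) cylinder(h = 82, r = 58);
translate([153, 153, 97]) cylinder(h = 15, r = 153);


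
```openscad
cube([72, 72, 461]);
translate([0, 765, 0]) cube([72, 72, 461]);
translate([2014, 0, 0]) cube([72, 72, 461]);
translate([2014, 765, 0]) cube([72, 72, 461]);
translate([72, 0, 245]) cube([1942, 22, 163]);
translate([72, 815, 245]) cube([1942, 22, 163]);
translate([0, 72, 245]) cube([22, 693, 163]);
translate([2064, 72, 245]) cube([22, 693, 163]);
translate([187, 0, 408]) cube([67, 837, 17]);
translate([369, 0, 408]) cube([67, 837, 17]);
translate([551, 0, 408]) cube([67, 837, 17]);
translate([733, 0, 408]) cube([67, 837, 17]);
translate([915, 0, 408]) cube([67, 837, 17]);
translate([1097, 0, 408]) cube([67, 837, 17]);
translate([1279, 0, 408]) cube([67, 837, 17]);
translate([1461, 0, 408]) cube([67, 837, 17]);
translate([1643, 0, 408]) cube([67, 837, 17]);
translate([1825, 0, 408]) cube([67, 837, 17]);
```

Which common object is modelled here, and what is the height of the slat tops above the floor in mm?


A bed frame. The slat-top height is 425 mm.

Four posts, four rails, and a row of slats — a bed frame. Slats sit on the rails at z = 245 + 163 = 408; with slat thickness 17, the top is 425 mm.


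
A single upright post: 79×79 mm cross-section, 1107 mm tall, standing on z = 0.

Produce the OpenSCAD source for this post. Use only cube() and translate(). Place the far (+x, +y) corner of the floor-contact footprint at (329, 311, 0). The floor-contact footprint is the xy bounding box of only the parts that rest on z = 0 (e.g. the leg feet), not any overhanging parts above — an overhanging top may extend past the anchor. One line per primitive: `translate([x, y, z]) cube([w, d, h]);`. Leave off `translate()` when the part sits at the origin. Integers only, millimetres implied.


translate([250, 232, 0]) cube([79, 79, 1107]);


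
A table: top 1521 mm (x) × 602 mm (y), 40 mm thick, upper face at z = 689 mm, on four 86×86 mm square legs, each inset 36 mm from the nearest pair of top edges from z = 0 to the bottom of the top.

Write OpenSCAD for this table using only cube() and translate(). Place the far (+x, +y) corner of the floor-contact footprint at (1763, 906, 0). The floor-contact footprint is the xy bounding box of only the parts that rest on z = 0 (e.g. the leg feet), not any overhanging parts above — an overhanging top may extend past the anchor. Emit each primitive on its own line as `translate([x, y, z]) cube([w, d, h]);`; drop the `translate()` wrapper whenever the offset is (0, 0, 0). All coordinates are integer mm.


translate([278, 340, 649]) cube([1521, 602, 40]);
translate([314, 376, 0]) cube([86, 86, 649]);
translate([1677, 376, 0]) cube([86, 86, 649]);
translate([314, 820, 0]) cube([86, 86, 649]);
translate([1677, 820, 0]) cube([86, 86, 649]);


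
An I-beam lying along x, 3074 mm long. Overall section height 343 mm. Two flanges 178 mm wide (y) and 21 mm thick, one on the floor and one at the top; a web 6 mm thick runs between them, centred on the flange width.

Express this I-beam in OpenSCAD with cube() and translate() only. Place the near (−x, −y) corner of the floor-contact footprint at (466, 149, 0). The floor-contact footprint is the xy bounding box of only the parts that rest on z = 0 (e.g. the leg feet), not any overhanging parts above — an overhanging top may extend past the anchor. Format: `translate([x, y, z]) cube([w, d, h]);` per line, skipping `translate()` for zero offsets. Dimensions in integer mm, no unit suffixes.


translate([466, 149, 0]) cube([3074, 178, 21]);
translate([466, 235, 21]) cube([3074, 6, 301]);
translate([466, 149, 322]) cube([3074, 178, 21]);


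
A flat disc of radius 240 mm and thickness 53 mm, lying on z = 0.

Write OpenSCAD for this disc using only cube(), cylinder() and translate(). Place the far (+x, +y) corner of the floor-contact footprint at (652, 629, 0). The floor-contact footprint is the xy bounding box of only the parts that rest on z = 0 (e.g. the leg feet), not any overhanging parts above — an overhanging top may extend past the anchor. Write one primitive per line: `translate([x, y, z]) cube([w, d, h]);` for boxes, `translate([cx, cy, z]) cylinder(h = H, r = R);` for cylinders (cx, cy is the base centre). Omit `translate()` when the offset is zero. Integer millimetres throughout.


translate([412, 389, 0]) cylinder(h = 53, r = 240);


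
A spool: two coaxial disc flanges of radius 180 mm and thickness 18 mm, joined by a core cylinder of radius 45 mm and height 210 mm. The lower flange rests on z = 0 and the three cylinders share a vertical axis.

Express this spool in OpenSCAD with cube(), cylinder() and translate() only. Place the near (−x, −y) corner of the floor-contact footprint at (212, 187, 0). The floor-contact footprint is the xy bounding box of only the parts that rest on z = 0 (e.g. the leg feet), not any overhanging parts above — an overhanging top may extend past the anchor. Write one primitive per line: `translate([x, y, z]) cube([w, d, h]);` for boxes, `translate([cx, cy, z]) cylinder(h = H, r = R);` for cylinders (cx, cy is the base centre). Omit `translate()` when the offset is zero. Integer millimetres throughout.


translate([392, 367, 0]) cylinder(h = 18, r = 180);
translate([392, 367, 18]) cylinder(h = 210, r = 45);
translate([392, 367, 228]) cylinder(h = 18, r = 180);


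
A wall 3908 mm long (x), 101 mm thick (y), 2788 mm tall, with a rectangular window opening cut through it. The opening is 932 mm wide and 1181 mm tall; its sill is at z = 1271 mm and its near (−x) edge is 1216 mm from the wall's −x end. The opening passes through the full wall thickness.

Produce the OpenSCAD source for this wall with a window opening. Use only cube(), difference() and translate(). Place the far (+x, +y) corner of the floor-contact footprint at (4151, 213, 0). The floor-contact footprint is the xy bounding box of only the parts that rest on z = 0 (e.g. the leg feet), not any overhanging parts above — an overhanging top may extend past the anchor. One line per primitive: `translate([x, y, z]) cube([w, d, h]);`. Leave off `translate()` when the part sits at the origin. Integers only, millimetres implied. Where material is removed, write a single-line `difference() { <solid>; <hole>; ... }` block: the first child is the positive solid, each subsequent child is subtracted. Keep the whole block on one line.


difference() { translate([243, 112, 0]) cube([3908, 101, 2788]); translate([1459, 112, 1271]) cube([932, 101, 1181]); }


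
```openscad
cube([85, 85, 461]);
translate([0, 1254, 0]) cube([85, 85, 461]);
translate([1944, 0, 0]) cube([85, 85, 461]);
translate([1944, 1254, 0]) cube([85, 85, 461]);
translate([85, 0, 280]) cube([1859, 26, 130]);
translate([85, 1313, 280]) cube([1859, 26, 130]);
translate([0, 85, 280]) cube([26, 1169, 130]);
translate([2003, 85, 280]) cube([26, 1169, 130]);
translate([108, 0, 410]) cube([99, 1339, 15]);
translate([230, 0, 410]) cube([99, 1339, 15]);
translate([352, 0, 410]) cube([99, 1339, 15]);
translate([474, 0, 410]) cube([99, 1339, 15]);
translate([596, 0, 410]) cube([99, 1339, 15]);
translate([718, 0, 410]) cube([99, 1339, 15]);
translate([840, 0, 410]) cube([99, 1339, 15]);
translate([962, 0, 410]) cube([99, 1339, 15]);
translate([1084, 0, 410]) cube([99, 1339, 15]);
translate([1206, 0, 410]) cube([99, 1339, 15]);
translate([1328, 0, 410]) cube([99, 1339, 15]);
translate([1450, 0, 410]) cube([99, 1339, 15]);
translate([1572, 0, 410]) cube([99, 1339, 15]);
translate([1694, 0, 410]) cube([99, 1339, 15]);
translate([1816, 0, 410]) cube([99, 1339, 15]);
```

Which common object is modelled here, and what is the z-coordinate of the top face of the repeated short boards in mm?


A bed frame. The slat-top height is 425 mm.

Four posts, four rails, and a row of slats — a bed frame. Slats sit on the rails at z = 280 + 130 = 410; with slat thickness 15, the top is 425 mm.


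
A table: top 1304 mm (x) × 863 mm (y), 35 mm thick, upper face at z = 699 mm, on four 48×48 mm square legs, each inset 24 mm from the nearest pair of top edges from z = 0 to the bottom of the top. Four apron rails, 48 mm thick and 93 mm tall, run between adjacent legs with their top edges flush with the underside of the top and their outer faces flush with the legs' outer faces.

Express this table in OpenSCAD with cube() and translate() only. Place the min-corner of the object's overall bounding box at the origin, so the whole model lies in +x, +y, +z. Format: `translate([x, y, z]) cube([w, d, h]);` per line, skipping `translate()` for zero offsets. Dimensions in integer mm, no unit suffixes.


translate([0, 0, 664]) cube([1304, 863, 35]);
translate([24, 24, 0]) cube([48, 48, 664]);
translate([1232, 24, 0]) cube([48, 48, 664]);
translate([24, 791, 0]) cube([48, 48, 664]);
translate([1232, 791, 0]) cube([48, 48, 664]);
translate([72, 24, 571]) cube([1160, 48, 93]);
translate([72, 791, 571]) cube([1160, 48, 93]);
translate([24, 72, 571]) cube([48, 719, 93]);
translate([1232, 72, 571]) cube([48, 719, 93]);


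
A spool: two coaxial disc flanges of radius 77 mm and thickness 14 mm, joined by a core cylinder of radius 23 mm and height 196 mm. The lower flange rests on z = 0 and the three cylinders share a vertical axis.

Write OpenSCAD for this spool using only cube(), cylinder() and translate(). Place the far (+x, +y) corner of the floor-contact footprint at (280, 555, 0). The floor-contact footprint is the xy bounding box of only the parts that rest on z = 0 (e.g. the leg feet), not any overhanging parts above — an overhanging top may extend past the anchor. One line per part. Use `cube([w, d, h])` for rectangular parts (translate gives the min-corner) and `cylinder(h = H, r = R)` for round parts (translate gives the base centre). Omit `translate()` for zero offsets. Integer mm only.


translate([203, 478, 0]) cylinder(h = 14, r = 77);
translate([203, 478, 14]) cylinder(h = 196, r = 23);
translate([203, 478, 210]) cylinder(h = 14, r = 77);


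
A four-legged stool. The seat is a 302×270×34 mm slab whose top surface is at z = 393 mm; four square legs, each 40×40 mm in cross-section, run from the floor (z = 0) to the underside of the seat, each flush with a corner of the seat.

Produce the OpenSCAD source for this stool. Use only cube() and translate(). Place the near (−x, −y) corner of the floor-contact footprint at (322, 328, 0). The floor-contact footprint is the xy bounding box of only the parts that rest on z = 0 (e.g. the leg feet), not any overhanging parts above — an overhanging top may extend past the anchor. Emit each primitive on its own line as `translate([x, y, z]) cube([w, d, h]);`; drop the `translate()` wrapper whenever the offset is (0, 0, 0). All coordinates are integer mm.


// leg_h = 393 - 34 = 359
translate([322, 328, 359]) cube([302, 270, 34]);
translate([322, 328, 0]) cube([40, 40, 359]);
translate([584, 328, 0]) cube([40, 40, 359]);
translate([322, 558, 0]) cube([40, 40, 359]);
translate([584, 558, 0]) cube([40, 40, 359]);


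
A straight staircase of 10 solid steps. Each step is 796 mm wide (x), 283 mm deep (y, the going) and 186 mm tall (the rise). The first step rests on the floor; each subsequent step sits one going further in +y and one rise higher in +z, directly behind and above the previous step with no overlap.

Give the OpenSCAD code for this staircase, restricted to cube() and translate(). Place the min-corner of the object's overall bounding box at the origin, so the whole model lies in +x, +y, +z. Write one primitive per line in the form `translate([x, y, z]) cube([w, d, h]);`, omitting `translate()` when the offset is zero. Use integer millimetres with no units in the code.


cube([796, 283, 186]);
translate([0, 283, 186]) cube([796, 283, 186]);
translate([0, 566, 372]) cube([796, 283, 186]);
translate([0, 849, 558]) cube([796, 283, 186]);
translate([0, 1132, 744]) cube([796, 283, 186]);
translate([0, 1415, 930]) cube([796, 283, 186]);
translate([0, 1698, 1116]) cube([796, 283, 186]);
translate([0, 1981, 1302]) cube([796, 283, 186]);
translate([0, 2264, 1488]) cube([796, 283, 186]);
translate([0, 2547, 1674]) cube([796, 283, 186]);


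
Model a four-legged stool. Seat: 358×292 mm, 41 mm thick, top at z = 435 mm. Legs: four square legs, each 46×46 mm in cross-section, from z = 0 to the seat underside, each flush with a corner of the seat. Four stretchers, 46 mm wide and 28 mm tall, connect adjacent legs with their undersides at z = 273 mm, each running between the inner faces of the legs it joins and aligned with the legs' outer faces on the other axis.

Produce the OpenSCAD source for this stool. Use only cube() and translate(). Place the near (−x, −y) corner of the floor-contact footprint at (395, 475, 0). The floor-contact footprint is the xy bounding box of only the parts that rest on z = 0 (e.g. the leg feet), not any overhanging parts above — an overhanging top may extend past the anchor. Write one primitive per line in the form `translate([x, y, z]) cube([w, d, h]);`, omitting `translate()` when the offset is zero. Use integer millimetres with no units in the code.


translate([395, 475, 394]) cube([358, 292, 41]);
translate([395, 475, 0]) cube([46, 46, 394]);
translate([707, 475, 0]) cube([46, 46, 394]);
translate([395, 721, 0]) cube([46, 46, 394]);
translate([707, 721, 0]) cube([46, 46, 394]);
translate([441, 475, 273]) cube([266, 46, 28]);
translate([441, 721, 273]) cube([266, 46, 28]);
translate([395, 521, 273]) cube([46, 200, 28]);
translate([707, 521, 273]) cube([46, 200, 28]);


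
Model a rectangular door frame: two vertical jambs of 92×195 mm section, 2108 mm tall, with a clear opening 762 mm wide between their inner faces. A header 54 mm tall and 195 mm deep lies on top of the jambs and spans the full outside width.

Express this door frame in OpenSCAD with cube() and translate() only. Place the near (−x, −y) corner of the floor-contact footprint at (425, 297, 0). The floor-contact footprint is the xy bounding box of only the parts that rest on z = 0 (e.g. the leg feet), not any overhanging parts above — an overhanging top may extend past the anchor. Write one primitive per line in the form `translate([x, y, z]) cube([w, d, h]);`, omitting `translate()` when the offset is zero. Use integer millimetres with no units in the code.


translate([425, 297, 0]) cube([92, 195, 2108]);
translate([1279, 297, 0]) cube([92, 195, 2108]);
translate([425, 297, 2108]) cube([946, 195, 54]);


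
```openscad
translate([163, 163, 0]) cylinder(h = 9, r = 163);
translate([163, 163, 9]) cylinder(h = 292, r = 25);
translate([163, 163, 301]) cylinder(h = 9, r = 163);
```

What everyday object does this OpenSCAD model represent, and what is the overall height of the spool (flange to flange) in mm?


A spool. The overall height is 310 mm.

Three coaxial cylinders, large–small–large — a spool. Two 9 mm flanges and a 292 mm core give 9 + 292 + 9 = 310 mm.


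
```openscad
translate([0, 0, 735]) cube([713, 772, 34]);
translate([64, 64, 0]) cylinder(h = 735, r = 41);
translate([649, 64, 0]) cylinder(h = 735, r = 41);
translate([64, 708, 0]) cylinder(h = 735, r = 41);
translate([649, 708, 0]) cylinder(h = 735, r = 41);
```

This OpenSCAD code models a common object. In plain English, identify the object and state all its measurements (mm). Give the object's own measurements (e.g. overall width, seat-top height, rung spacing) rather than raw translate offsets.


A rectangular dining table. The top is 713×772×34 mm with its upper surface at z = 769 mm. It stands on four round legs of 82 mm diameter, each leg's bounding box inset 23 mm from the nearest pair of top edges, running from the floor to the underside of the top.


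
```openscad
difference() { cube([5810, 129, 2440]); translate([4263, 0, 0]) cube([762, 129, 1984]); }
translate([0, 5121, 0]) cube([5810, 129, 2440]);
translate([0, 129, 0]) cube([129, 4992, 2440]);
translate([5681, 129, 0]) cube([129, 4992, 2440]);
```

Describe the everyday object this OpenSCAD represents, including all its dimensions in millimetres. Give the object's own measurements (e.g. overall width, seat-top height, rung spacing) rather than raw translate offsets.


A single room: four walls, each 2440 mm tall and 129 mm thick, enclosing an outside footprint 5810×5250 mm (x × y), no floor or roof. The front and back walls (−y and +y sides) run the full x-width; the side walls fit between their inner faces. A door opening 762 mm wide and 1984 mm tall is cut through the front wall from the floor up, its −x edge 4263 mm from the wall's −x end.


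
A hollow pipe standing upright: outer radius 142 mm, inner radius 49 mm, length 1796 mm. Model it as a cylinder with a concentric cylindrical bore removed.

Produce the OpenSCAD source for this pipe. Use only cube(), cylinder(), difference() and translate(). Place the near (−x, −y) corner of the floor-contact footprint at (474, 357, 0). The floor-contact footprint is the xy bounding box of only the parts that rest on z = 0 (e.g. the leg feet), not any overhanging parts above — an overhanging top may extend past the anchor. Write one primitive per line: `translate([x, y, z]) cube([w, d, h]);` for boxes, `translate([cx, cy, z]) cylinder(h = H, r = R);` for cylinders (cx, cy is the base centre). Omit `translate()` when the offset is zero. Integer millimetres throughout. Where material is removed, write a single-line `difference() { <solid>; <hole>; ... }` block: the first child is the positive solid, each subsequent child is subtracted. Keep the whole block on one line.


difference() { translate([616, 499, 0]) cylinder(h = 1796, r = 142); translate([616, 499, 0]) cylinder(h = 1796, r = 49); }


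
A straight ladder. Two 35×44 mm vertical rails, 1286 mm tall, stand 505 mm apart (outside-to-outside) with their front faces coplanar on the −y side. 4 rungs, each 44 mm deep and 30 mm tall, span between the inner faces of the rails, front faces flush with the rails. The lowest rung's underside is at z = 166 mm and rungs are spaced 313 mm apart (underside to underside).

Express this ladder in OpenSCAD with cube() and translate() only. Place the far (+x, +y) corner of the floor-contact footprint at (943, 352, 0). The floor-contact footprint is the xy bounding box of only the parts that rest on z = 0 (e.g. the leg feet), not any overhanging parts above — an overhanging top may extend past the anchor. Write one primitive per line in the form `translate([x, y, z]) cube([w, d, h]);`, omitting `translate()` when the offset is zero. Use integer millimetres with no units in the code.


translate([438, 308, 0]) cube([35, 44, 1286]);
translate([908, 308, 0]) cube([35, 44, 1286]);
translate([473, 308, 166]) cube([435, 44, 30]);
translate([473, 308, 479]) cube([435, 44, 30]);
translate([473, 308, 792]) cube([435, 44, 30]);
translate([473, 308, 1105]) cube([435, 44, 30]);
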